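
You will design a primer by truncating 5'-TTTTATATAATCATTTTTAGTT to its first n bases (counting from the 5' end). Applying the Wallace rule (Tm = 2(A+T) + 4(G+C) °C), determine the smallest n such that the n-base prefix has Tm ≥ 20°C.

n = 10

First 9 bases: TTTTATATA → Tm = 18°C (< 20°C)
First 10 bases: TTTTATATAA → Tm = 20°C (≥ 20°C)
Each additional base adds 2°C (A/T) or 4°C (G/C), so Tm is non-decreasing in n; n = 10 is the first length to reach 20°C.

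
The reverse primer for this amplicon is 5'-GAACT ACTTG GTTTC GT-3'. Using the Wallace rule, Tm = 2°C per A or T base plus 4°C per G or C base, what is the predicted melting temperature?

C=3, T=7, A=3, G=4
AT pairs contribute 10, GC pairs contribute 7.
Tm = 2×10 + 4×7 = 48°C

48°C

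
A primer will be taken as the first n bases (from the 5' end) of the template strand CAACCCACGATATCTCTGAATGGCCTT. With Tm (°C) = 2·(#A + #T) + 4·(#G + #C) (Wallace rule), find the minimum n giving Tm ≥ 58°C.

n = 20

First 19 bases: CAACCCACGATATCTCTGA → Tm = 56°C (< 58°C)
First 20 bases: CAACCCACGATATCTCTGAA → Tm = 58°C (≥ 58°C)
Since every base adds ≥2°C, Tm only increases with n, so the threshold is first crossed at n = 20.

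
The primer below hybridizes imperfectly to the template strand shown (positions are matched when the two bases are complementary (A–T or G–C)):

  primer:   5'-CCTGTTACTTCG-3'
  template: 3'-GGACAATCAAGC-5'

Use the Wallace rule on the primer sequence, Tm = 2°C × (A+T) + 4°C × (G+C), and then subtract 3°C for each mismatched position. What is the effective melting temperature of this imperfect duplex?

Primer base counts: A=1, T=5, G=2, C=4 → A+T=6, G+C=6
Perfect-match Tm = 2(6) + 4(6) = 12 + 24 = 36°C
Mismatches (positions where the bases are not complementary): 1 (at position 8)
Effective Tm = 36 − 1×3 = 36 − 3 = 33°C

33°C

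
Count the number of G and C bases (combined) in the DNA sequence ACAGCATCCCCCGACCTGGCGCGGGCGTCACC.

24

Base counts: G=9, T=3, C=15, A=5
G+C = 9 + 15 = 24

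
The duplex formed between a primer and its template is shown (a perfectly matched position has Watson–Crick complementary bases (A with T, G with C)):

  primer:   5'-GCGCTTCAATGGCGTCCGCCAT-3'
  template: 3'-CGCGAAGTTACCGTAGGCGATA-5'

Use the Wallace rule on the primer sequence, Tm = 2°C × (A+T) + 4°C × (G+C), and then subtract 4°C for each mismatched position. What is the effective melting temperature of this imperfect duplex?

64°C

Primer base counts: A=3, T=5, G=6, C=8 → A+T=8, G+C=14
Perfect-match Tm = 2(8) + 4(14) = 16 + 56 = 72°C
Mismatches (positions where the bases are not complementary): 2 (at positions 14, 20)
Effective Tm = 72 − 2×4 = 72 − 8 = 64°C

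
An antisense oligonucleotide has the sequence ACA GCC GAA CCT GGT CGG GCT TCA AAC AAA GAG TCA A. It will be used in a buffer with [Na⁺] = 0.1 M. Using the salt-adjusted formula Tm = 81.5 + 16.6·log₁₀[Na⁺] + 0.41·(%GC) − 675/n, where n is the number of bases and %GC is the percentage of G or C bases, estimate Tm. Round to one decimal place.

Length n = 37. Counting bases: A=13, G=9, T=5, C=10
G+C = 19, so %GC = 19/37 × 100 = 51.351%
Salt term: 16.6 × (-1) = -16.6
GC term: 0.41 × 51.351 = 21.054; length term: −675/37 = −18.243
Tm = 81.5 + (-16.6) + 21.054 − 18.243 = 67.711 → 67.7°C

67.7°C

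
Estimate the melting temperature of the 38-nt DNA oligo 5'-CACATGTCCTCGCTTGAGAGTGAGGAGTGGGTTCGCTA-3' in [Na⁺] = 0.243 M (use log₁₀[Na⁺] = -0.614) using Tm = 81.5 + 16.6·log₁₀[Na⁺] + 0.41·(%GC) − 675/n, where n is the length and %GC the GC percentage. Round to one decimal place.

76.2°C

Length n = 38. Scanning the sequence gives C=8, A=7, T=10, G=13.
G+C = 21, so %GC = 21/38 × 100 = 55.263%
Salt term: 16.6 × (-0.614) = -10.192
GC term: 0.41 × 55.263 = 22.658; length term: −675/38 = −17.763
Tm = 81.5 + (-10.192) + 22.658 − 17.763 = 76.203 → 76.2°C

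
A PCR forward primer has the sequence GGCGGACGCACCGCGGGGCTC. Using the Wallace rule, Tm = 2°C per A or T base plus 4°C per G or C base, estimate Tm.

C=8, T=1, G=10, A=2
A+T = 3, G+C = 18
Tm = 4·18 + 2·3 = 72 + 6 = 78°C

78°C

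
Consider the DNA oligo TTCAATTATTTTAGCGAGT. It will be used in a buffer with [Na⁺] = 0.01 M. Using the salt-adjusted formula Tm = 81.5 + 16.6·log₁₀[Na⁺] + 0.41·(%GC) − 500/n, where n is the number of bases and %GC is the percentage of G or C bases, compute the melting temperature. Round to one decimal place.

Length n = 19. Scanning the sequence gives A=5, G=3, C=2, T=9.
G+C = 5, so %GC = 5/19 × 100 = 26.316%
Salt term: 16.6 × (-2) = -33.2
GC term: 0.41 × 26.316 = 10.79; length term: −500/19 = −26.316
Tm = 81.5 + (-33.2) + 10.79 − 26.316 = 32.774 → 32.8°C

32.8°C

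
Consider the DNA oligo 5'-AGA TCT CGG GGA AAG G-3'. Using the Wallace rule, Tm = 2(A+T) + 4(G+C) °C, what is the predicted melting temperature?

Scanning the sequence gives T=2, C=2, G=7, A=5.
A+T = 7, G+C = 9
Tm = 2×7 + 4×9 = 50°C

50°C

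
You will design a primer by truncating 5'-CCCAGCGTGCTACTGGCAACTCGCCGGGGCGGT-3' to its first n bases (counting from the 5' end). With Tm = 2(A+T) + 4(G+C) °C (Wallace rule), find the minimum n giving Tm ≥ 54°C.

First 15 bases: CCCAGCGTGCTACTG → Tm = 50°C (< 54°C)
First 16 bases: CCCAGCGTGCTACTGG → Tm = 54°C (≥ 54°C)
Since every base adds ≥2°C, Tm only increases with n, so the threshold is first crossed at n = 16.

n = 16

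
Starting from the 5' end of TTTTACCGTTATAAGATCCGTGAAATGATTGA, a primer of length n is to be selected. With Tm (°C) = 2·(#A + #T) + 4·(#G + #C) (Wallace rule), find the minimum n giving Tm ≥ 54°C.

n = 20

First 19 bases: TTTTACCGTTATAAGATCC → Tm = 50°C (< 54°C)
First 20 bases: TTTTACCGTTATAAGATCCG → Tm = 54°C (≥ 54°C)
Since every base adds ≥2°C, Tm only increases with n, so the threshold is first crossed at n = 20.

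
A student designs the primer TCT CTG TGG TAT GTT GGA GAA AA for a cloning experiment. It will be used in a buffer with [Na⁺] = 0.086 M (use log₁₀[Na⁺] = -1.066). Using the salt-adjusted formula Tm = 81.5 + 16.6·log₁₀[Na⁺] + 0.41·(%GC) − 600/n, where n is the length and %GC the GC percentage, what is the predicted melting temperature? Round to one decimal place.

Length n = 23. G=7, C=2, A=6, T=8
G+C = 9, so %GC = 9/23 × 100 = 39.13%
Salt term: 16.6 × (-1.066) = -17.696
GC term: 0.41 × 39.13 = 16.043; length term: −600/23 = −26.087
Tm = 81.5 + (-17.696) + 16.043 − 26.087 = 53.76 → 53.8°C

53.8°C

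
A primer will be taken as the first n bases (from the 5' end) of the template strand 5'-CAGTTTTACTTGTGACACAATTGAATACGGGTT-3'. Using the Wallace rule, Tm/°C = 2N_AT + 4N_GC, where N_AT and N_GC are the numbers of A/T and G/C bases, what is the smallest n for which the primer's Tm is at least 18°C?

n = 7

First 6 bases: CAGTTT → Tm = 16°C (< 18°C)
First 7 bases: CAGTTTT → Tm = 18°C (≥ 18°C)
Each additional base adds 2°C (A/T) or 4°C (G/C), so Tm is non-decreasing in n; n = 7 is the first length to reach 18°C.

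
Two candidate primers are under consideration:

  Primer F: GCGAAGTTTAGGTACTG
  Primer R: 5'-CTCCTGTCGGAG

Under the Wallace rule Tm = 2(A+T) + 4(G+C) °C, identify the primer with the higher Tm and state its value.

Primer F: A+T=9, G+C=8 → Tm = 2(9)+4(8) = 50°C
Primer R: A+T=4, G+C=8 → Tm = 2(4)+4(8) = 40°C
50°C vs 40°C → primer F is higher.

Primer F, 50°C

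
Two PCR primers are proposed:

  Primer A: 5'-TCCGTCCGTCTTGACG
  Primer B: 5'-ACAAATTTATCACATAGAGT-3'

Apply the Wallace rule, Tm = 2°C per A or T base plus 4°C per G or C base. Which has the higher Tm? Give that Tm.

Primer A: A+T=6, G+C=10 → Tm = 2(6)+4(10) = 52°C
Primer B: A+T=15, G+C=5 → Tm = 2(15)+4(5) = 50°C
52°C vs 50°C → primer A is higher.

Primer A, 52°C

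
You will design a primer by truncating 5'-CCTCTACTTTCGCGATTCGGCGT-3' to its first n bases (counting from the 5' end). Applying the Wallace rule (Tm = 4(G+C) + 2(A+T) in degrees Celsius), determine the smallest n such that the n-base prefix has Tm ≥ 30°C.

n = 11

First 10 bases: CCTCTACTTT → Tm = 28°C (< 30°C)
First 11 bases: CCTCTACTTTC → Tm = 32°C (≥ 30°C)
Since every base adds ≥2°C, Tm only increases with n, so the threshold is first crossed at n = 11.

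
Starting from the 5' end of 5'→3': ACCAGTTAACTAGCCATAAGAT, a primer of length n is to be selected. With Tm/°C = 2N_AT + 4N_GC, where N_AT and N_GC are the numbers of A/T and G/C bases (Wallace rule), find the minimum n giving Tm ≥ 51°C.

n = 19

First 18 bases: ACCAGTTAACTAGCCATA → Tm = 50°C (< 51°C)
First 19 bases: ACCAGTTAACTAGCCATAA → Tm = 52°C (≥ 51°C)
Each additional base adds 2°C (A/T) or 4°C (G/C), so Tm is non-decreasing in n; n = 19 is the first length to reach 51°C.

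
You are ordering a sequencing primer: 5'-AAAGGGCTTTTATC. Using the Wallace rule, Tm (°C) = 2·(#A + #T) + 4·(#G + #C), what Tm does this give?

C=2, A=4, G=3, T=5
A+T = 9, G+C = 5
Tm = 4·5 + 2·9 = 20 + 18 = 38°C

38°C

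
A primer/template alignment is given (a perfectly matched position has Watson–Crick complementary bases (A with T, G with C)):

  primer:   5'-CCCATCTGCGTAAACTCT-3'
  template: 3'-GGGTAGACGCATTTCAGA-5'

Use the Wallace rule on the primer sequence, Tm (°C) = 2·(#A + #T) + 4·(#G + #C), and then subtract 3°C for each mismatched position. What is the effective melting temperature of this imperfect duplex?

Primer base counts: A=4, T=5, G=2, C=7 → A+T=9, G+C=9
Perfect-match Tm = 2(9) + 4(9) = 18 + 36 = 54°C
Mismatches (positions where the bases are not complementary): 1 (at position 15)
Effective Tm = 54 − 1×3 = 54 − 3 = 51°C

51°C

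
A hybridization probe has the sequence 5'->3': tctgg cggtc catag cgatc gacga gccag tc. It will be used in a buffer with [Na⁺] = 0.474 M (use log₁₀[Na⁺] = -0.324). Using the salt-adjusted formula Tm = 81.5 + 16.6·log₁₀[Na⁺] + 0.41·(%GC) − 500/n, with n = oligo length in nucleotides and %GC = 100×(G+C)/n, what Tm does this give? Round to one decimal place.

Length n = 32. G=10, T=6, A=6, C=10
G+C = 20, so %GC = 20/32 × 100 = 62.5%
Salt term: 16.6 × (-0.324) = -5.378
GC term: 0.41 × 62.5 = 25.625; length term: −500/32 = −15.625
Tm = 81.5 + (-5.378) + 25.625 − 15.625 = 86.122 → 86.1°C

86.1°C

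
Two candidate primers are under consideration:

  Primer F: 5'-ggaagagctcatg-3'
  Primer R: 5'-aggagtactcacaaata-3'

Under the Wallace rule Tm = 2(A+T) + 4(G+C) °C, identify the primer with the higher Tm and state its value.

Primer F: A+T=6, G+C=7 → Tm = 2(6)+4(7) = 40°C
Primer R: A+T=11, G+C=6 → Tm = 2(11)+4(6) = 46°C
40°C vs 46°C → primer R is higher.

Primer R, 46°C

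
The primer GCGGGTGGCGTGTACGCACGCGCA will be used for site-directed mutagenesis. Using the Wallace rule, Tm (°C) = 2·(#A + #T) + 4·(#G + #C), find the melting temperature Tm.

Counting bases: A=3, G=11, T=3, C=7
AT pairs contribute 6, GC pairs contribute 18.
Tm = 4·18 + 2·6 = 72 + 12 = 84°C

84°C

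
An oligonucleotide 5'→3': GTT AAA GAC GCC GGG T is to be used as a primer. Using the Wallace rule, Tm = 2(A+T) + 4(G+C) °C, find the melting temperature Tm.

Scanning the sequence gives G=6, T=3, C=3, A=4.
A+T = 7, G+C = 9
Tm = 2×7 + 4×9 = 50°C

50°C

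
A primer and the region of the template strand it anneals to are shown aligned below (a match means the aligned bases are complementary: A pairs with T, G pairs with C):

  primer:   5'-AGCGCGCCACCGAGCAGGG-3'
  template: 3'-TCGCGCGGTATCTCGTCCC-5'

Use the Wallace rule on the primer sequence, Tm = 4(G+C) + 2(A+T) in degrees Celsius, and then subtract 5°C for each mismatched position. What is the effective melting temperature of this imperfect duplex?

58°C

Primer base counts: A=4, T=0, G=8, C=7 → A+T=4, G+C=15
Perfect-match Tm = 2(4) + 4(15) = 8 + 60 = 68°C
Mismatches (positions where the bases are not complementary): 2 (at positions 10, 11)
Effective Tm = 68 − 2×5 = 68 − 10 = 58°C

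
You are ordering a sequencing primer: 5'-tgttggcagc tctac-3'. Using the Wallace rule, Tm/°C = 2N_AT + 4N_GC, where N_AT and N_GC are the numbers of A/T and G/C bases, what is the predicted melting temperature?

Base counts: G=4, A=2, T=5, C=4
A+T = 7, G+C = 8
Tm = 4·8 + 2·7 = 32 + 14 = 46°C

46°C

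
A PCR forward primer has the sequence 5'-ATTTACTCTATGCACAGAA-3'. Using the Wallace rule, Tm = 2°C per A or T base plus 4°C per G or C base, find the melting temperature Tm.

C=4, G=2, A=7, T=6
So N_AT = 13 and N_GC = 6.
Tm = 2(13) + 4(6) = 26 + 24 = 50°C

50°C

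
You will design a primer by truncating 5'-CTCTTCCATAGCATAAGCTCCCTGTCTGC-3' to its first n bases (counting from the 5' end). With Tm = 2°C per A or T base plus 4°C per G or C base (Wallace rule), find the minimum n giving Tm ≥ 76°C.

n = 26

First 25 bases: CTCTTCCATAGCATAAGCTCCCTGT → Tm = 74°C (< 76°C)
First 26 bases: CTCTTCCATAGCATAAGCTCCCTGTC → Tm = 78°C (≥ 76°C)
Each additional base adds 2°C (A/T) or 4°C (G/C), so Tm is non-decreasing in n; n = 26 is the first length to reach 76°C.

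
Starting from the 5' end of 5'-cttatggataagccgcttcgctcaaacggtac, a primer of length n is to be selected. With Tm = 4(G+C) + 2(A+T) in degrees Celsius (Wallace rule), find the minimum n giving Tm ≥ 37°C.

First 13 bases: CTTATGGATAAGC → Tm = 36°C (< 37°C)
First 14 bases: CTTATGGATAAGCC → Tm = 40°C (≥ 37°C)
Since every base adds ≥2°C, Tm only increases with n, so the threshold is first crossed at n = 14.

n = 14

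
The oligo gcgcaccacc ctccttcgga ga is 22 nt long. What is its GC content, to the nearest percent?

Base counts: T=3, A=4, C=10, G=5
G+C = 5 + 10 = 15 out of 22 bases
%GC = 15/22 × 100 = 68.18% ≈ 68%

68%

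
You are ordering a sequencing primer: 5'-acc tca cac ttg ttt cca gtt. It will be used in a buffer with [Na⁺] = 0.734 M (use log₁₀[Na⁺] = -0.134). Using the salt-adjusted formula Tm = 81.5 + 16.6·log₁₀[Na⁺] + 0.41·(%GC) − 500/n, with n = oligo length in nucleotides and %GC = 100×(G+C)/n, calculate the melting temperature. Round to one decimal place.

Length n = 21. Base counts: A=4, C=7, T=8, G=2
G+C = 9, so %GC = 9/21 × 100 = 42.857%
Salt term: 16.6 × (-0.134) = -2.224
GC term: 0.41 × 42.857 = 17.571; length term: −500/21 = −23.81
Tm = 81.5 + (-2.224) + 17.571 − 23.81 = 73.037 → 73.0°C

73.0°C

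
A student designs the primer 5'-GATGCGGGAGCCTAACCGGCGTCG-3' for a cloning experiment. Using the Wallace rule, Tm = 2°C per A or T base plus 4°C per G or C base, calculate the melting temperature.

82°C

Counting bases: C=7, G=10, A=4, T=3
AT pairs contribute 7, GC pairs contribute 17.
Tm = 2(7) + 4(17) = 14 + 68 = 82°C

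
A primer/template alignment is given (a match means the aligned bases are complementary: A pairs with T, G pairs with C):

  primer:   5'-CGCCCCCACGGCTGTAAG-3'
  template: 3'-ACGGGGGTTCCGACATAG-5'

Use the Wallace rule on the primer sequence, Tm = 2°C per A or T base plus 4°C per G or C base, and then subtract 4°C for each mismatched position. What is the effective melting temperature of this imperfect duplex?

Primer base counts: A=3, T=2, G=5, C=8 → A+T=5, G+C=13
Perfect-match Tm = 2(5) + 4(13) = 10 + 52 = 62°C
Mismatches (positions where the bases are not complementary): 4 (at positions 1, 9, 17, 18)
Effective Tm = 62 − 4×4 = 62 − 16 = 46°C

46°C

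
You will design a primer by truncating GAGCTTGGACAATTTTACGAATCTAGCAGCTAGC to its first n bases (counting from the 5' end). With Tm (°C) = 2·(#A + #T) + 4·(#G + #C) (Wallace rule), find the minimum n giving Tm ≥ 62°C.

n = 23

First 22 bases: GAGCTTGGACAATTTTACGAAT → Tm = 60°C (< 62°C)
First 23 bases: GAGCTTGGACAATTTTACGAATC → Tm = 64°C (≥ 62°C)
Since every base adds ≥2°C, Tm only increases with n, so the threshold is first crossed at n = 23.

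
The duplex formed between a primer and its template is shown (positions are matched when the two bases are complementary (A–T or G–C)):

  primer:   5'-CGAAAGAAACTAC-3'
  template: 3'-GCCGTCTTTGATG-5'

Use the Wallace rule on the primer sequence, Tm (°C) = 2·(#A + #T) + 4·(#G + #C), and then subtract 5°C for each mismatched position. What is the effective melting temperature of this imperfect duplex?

Primer base counts: A=7, T=1, G=2, C=3 → A+T=8, G+C=5
Perfect-match Tm = 2(8) + 4(5) = 16 + 20 = 36°C
Mismatches (positions where the bases are not complementary): 2 (at positions 3, 4)
Effective Tm = 36 − 2×5 = 36 − 10 = 26°C

26°C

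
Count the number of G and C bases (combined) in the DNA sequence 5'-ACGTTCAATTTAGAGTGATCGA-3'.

8

Counting bases: G=5, A=7, T=7, C=3
G+C = 5 + 3 = 8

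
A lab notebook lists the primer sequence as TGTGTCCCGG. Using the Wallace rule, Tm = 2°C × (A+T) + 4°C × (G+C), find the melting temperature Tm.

34°C

Scanning the sequence gives C=3, T=3, A=0, G=4.
A+T = 3, G+C = 7
Tm = 2(3) + 4(7) = 6 + 28 = 34°C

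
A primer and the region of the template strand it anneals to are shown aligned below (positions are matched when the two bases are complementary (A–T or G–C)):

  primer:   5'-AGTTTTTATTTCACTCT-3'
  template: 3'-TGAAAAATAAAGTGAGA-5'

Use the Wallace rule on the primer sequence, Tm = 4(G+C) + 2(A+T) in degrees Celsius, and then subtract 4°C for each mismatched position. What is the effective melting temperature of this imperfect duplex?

38°C

Primer base counts: A=3, T=10, G=1, C=3 → A+T=13, G+C=4
Perfect-match Tm = 2(13) + 4(4) = 26 + 16 = 42°C
Mismatches (positions where the bases are not complementary): 1 (at position 2)
Effective Tm = 42 − 1×4 = 42 − 4 = 38°C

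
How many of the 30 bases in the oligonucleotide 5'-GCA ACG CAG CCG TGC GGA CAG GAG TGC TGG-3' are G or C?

Base counts: G=13, A=6, T=3, C=8
G+C = 13 + 8 = 21

21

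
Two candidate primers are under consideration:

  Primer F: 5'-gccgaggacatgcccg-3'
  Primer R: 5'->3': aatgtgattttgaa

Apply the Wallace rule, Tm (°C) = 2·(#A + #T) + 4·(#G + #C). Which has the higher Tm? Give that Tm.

Primer F: A+T=4, G+C=12 → Tm = 2(4)+4(12) = 56°C
Primer R: A+T=11, G+C=3 → Tm = 2(11)+4(3) = 34°C
56°C vs 34°C → primer F is higher.

Primer F, 56°C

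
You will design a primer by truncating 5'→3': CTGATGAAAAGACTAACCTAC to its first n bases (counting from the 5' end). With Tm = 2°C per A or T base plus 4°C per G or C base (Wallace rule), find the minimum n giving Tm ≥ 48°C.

n = 18

First 17 bases: CTGATGAAAAGACTAAC → Tm = 46°C (< 48°C)
First 18 bases: CTGATGAAAAGACTAACC → Tm = 50°C (≥ 48°C)
Since every base adds ≥2°C, Tm only increases with n, so the threshold is first crossed at n = 18.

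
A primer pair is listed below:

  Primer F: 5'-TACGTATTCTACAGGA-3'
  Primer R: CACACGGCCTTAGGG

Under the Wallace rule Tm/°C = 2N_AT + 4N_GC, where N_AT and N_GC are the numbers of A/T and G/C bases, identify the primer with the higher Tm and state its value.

Primer R, 50°C

Primer F: A+T=10, G+C=6 → Tm = 2(10)+4(6) = 44°C
Primer R: A+T=5, G+C=10 → Tm = 2(5)+4(10) = 50°C
44°C vs 50°C → primer R is higher.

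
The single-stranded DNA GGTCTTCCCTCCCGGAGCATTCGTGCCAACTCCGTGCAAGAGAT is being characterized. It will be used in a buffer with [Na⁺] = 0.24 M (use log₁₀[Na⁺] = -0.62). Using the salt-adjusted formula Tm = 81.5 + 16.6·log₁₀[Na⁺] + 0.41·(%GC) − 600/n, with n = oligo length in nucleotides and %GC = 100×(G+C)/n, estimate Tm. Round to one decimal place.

Length n = 44. Base counts: G=11, T=10, C=15, A=8
G+C = 26, so %GC = 26/44 × 100 = 59.091%
Salt term: 16.6 × (-0.62) = -10.292
GC term: 0.41 × 59.091 = 24.227; length term: −600/44 = −13.636
Tm = 81.5 + (-10.292) + 24.227 − 13.636 = 81.799 → 81.8°C

81.8°C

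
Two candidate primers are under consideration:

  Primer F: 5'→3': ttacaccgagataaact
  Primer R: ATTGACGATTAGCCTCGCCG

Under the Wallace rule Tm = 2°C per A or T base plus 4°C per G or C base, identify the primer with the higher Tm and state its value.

Primer R, 62°C

Primer F: A+T=11, G+C=6 → Tm = 2(11)+4(6) = 46°C
Primer R: A+T=9, G+C=11 → Tm = 2(9)+4(11) = 62°C
46°C vs 62°C → primer R is higher.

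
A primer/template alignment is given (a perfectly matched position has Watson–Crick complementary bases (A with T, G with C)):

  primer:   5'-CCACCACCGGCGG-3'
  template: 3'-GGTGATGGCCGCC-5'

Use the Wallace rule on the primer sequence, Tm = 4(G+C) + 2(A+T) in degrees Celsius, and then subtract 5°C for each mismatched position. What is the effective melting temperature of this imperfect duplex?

43°C

Primer base counts: A=2, T=0, G=4, C=7 → A+T=2, G+C=11
Perfect-match Tm = 2(2) + 4(11) = 4 + 44 = 48°C
Mismatches (positions where the bases are not complementary): 1 (at position 5)
Effective Tm = 48 − 1×5 = 48 − 5 = 43°C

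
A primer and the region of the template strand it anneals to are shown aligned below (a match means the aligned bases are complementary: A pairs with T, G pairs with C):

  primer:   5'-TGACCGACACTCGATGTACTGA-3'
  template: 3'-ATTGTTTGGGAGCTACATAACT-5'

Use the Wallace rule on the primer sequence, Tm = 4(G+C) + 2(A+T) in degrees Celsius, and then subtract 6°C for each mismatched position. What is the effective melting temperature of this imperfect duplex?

36°C

Primer base counts: A=6, T=5, G=5, C=6 → A+T=11, G+C=11
Perfect-match Tm = 2(11) + 4(11) = 22 + 44 = 66°C
Mismatches (positions where the bases are not complementary): 5 (at positions 2, 5, 6, 9, 19)
Effective Tm = 66 − 5×6 = 66 − 30 = 36°C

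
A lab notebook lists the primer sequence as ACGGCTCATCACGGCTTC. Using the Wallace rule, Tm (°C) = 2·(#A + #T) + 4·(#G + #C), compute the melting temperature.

Scanning the sequence gives G=4, T=4, A=3, C=7.
AT pairs contribute 7, GC pairs contribute 11.
Tm = 2(7) + 4(11) = 14 + 44 = 58°C

58°C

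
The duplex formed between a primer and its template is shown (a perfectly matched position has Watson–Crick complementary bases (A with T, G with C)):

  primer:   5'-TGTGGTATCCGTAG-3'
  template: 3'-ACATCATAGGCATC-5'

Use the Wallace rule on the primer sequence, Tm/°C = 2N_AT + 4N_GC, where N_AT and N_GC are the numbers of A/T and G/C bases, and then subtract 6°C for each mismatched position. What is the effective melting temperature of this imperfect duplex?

36°C

Primer base counts: A=2, T=5, G=5, C=2 → A+T=7, G+C=7
Perfect-match Tm = 2(7) + 4(7) = 14 + 28 = 42°C
Mismatches (positions where the bases are not complementary): 1 (at position 4)
Effective Tm = 42 − 1×6 = 42 − 6 = 36°C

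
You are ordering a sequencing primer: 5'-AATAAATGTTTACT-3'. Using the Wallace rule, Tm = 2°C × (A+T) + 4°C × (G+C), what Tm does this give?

Scanning the sequence gives C=1, A=6, G=1, T=6.
So N_AT = 12 and N_GC = 2.
Tm = 2(12) + 4(2) = 24 + 8 = 32°C

32°C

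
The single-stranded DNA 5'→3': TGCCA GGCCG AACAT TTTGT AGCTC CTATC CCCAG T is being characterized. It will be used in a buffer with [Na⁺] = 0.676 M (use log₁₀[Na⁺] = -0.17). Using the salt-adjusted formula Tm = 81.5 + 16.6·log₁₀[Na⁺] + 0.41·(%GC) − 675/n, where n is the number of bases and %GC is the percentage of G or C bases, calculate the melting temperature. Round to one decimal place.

81.6°C

Length n = 36. T=10, A=7, C=12, G=7
G+C = 19, so %GC = 19/36 × 100 = 52.778%
Salt term: 16.6 × (-0.17) = -2.822
GC term: 0.41 × 52.778 = 21.639; length term: −675/36 = −18.75
Tm = 81.5 + (-2.822) + 21.639 − 18.75 = 81.567 → 81.6°C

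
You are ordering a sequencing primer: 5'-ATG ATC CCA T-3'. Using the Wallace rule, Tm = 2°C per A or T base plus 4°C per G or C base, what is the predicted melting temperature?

28°C

Counting bases: A=3, C=3, T=3, G=1
So N_AT = 6 and N_GC = 4.
Tm = 4·4 + 2·6 = 16 + 12 = 28°C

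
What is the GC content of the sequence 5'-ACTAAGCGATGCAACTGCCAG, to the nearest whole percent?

52%

G=5, C=6, A=7, T=3
G+C = 5 + 6 = 11 out of 21 bases
%GC = 11/21 × 100 = 52.38% ≈ 52%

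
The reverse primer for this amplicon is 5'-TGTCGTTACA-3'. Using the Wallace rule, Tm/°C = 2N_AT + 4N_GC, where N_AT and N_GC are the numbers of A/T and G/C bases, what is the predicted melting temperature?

Scanning the sequence gives T=4, C=2, A=2, G=2.
A+T = 6, G+C = 4
Tm = 2(6) + 4(4) = 12 + 16 = 28°C

28°C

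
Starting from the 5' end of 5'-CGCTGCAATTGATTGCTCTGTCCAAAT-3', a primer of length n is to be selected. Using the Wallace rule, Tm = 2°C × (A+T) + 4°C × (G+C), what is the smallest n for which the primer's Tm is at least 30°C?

n = 10

First 9 bases: CGCTGCAAT → Tm = 28°C (< 30°C)
First 10 bases: CGCTGCAATT → Tm = 30°C (≥ 30°C)
Each additional base adds 2°C (A/T) or 4°C (G/C), so Tm is non-decreasing in n; n = 10 is the first length to reach 30°C.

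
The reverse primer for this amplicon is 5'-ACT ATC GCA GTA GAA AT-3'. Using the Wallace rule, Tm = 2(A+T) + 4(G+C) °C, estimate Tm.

46°C

Counting bases: C=3, T=4, G=3, A=7
A+T = 11, G+C = 6
Tm = 2×11 + 4×6 = 46°C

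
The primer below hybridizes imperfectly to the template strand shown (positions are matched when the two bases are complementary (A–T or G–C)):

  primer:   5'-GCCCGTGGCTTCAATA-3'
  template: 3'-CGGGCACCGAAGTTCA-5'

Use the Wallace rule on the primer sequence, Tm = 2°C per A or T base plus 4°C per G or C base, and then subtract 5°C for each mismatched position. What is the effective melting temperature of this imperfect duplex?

40°C

Primer base counts: A=3, T=4, G=4, C=5 → A+T=7, G+C=9
Perfect-match Tm = 2(7) + 4(9) = 14 + 36 = 50°C
Mismatches (positions where the bases are not complementary): 2 (at positions 15, 16)
Effective Tm = 50 − 2×5 = 50 − 10 = 40°C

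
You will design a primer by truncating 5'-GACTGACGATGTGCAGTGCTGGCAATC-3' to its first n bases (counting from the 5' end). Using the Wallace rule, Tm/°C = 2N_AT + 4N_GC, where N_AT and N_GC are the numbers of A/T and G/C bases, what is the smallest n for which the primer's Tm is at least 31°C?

First 10 bases: GACTGACGAT → Tm = 30°C (< 31°C)
First 11 bases: GACTGACGATG → Tm = 34°C (≥ 31°C)
Each additional base adds 2°C (A/T) or 4°C (G/C), so Tm is non-decreasing in n; n = 11 is the first length to reach 31°C.

n = 11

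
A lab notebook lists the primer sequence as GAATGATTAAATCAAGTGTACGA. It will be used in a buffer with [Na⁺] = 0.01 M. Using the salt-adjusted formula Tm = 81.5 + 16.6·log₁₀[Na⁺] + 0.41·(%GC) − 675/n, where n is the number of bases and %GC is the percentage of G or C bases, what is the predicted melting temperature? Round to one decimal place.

31.4°C

Length n = 23. Scanning the sequence gives G=5, A=10, C=2, T=6.
G+C = 7, so %GC = 7/23 × 100 = 30.435%
Salt term: 16.6 × (-2) = -33.2
GC term: 0.41 × 30.435 = 12.478; length term: −675/23 = −29.348
Tm = 81.5 + (-33.2) + 12.478 − 29.348 = 31.43 → 31.4°C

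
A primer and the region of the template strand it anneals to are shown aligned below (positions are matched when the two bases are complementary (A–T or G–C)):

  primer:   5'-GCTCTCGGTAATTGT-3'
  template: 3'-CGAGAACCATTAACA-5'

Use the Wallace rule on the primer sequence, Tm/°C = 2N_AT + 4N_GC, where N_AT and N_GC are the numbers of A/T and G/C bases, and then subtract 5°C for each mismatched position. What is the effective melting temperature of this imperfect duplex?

39°C

Primer base counts: A=2, T=6, G=4, C=3 → A+T=8, G+C=7
Perfect-match Tm = 2(8) + 4(7) = 16 + 28 = 44°C
Mismatches (positions where the bases are not complementary): 1 (at position 6)
Effective Tm = 44 − 1×5 = 44 − 5 = 39°C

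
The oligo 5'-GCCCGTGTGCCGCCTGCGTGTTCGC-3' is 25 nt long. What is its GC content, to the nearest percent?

Counting bases: C=10, A=0, T=6, G=9
G+C = 9 + 10 = 19 out of 25 bases
%GC = 19/25 × 100 = 76% ≈ 76%

76%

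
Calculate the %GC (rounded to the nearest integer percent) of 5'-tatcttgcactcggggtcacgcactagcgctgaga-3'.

Scanning the sequence gives T=8, C=10, G=10, A=7.
G+C = 10 + 10 = 20 out of 35 bases
%GC = 20/35 × 100 = 57.14% ≈ 57%

57%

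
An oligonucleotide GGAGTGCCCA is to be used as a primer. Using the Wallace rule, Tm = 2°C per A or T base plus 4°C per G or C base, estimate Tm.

A=2, T=1, G=4, C=3
A+T = 3, G+C = 7
Tm = 2×3 + 4×7 = 34°C

34°C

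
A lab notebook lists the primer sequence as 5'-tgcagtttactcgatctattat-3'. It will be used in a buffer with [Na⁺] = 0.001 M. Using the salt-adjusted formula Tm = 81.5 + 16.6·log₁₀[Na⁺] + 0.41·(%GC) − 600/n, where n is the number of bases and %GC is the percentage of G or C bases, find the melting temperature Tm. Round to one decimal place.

Length n = 22. Base counts: T=10, A=5, G=3, C=4
G+C = 7, so %GC = 7/22 × 100 = 31.818%
Salt term: 16.6 × (-3) = -49.8
GC term: 0.41 × 31.818 = 13.045; length term: −600/22 = −27.273
Tm = 81.5 + (-49.8) + 13.045 − 27.273 = 17.472 → 17.5°C

17.5°C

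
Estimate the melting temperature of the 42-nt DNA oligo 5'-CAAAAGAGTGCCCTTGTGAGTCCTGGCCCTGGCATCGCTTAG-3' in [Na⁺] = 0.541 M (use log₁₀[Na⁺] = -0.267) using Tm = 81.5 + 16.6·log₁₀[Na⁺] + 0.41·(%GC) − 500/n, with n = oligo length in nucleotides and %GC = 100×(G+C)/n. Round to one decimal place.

88.6°C

Length n = 42. G=12, C=12, A=8, T=10
G+C = 24, so %GC = 24/42 × 100 = 57.143%
Salt term: 16.6 × (-0.267) = -4.432
GC term: 0.41 × 57.143 = 23.429; length term: −500/42 = −11.905
Tm = 81.5 + (-4.432) + 23.429 − 11.905 = 88.592 → 88.6°C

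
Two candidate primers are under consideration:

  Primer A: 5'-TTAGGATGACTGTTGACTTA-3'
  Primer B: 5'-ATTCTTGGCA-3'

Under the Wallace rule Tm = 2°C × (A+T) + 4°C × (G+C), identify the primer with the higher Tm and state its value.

Primer A, 54°C

Primer A: A+T=13, G+C=7 → Tm = 2(13)+4(7) = 54°C
Primer B: A+T=6, G+C=4 → Tm = 2(6)+4(4) = 28°C
54°C vs 28°C → primer A is higher.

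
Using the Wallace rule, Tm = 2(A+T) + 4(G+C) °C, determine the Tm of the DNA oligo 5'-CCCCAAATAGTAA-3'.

36°C

G=1, C=4, A=6, T=2
So N_AT = 8 and N_GC = 5.
Tm = 2(8) + 4(5) = 16 + 20 = 36°C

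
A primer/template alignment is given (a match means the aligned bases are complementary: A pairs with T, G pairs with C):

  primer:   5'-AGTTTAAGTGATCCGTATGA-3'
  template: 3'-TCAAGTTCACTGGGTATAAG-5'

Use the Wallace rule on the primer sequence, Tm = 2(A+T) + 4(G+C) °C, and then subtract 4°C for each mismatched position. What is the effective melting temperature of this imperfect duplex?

Primer base counts: A=6, T=7, G=5, C=2 → A+T=13, G+C=7
Perfect-match Tm = 2(13) + 4(7) = 26 + 28 = 54°C
Mismatches (positions where the bases are not complementary): 5 (at positions 5, 12, 15, 19, 20)
Effective Tm = 54 − 5×4 = 54 − 20 = 34°C

34°C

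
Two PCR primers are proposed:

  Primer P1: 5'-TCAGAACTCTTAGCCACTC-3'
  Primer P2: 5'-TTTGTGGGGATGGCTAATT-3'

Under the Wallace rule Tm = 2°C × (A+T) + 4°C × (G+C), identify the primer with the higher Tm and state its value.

Primer P1, 56°C

Primer P1: A+T=10, G+C=9 → Tm = 2(10)+4(9) = 56°C
Primer P2: A+T=11, G+C=8 → Tm = 2(11)+4(8) = 54°C
56°C vs 54°C → primer P1 is higher.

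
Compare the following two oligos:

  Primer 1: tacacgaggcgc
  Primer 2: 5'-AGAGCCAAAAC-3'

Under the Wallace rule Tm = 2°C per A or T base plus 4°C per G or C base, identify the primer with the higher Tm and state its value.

Primer 1: A+T=4, G+C=8 → Tm = 2(4)+4(8) = 40°C
Primer 2: A+T=6, G+C=5 → Tm = 2(6)+4(5) = 32°C
40°C vs 32°C → primer 1 is higher.

Primer 1, 40°C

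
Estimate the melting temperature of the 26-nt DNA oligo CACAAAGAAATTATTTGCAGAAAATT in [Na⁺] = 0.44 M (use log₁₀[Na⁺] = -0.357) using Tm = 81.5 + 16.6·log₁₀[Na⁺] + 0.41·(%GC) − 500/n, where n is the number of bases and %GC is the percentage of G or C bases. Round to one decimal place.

Length n = 26. Scanning the sequence gives A=13, G=3, C=3, T=7.
G+C = 6, so %GC = 6/26 × 100 = 23.077%
Salt term: 16.6 × (-0.357) = -5.926
GC term: 0.41 × 23.077 = 9.462; length term: −500/26 = −19.231
Tm = 81.5 + (-5.926) + 9.462 − 19.231 = 65.805 → 65.8°C

65.8°C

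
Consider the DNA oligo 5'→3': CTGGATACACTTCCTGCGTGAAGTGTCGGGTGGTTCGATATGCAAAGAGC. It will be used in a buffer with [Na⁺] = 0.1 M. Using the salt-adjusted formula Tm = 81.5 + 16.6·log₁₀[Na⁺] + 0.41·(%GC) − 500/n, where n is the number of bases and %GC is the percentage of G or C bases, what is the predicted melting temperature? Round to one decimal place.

76.2°C

Length n = 50. Counting bases: A=11, T=13, C=10, G=16
G+C = 26, so %GC = 26/50 × 100 = 52%
Salt term: 16.6 × (-1) = -16.6
GC term: 0.41 × 52 = 21.32; length term: −500/50 = −10
Tm = 81.5 + (-16.6) + 21.32 − 10 = 76.22 → 76.2°C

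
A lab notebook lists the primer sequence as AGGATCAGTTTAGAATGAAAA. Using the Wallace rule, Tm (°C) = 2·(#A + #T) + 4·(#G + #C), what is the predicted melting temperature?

54°C

T=5, C=1, A=10, G=5
A+T = 15, G+C = 6
Tm = 2×15 + 4×6 = 54°C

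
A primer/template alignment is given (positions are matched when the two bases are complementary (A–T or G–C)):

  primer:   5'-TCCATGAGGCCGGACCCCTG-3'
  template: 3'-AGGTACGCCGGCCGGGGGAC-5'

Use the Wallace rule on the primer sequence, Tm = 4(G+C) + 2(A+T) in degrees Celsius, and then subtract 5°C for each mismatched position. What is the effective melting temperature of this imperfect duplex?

58°C

Primer base counts: A=3, T=3, G=6, C=8 → A+T=6, G+C=14
Perfect-match Tm = 2(6) + 4(14) = 12 + 56 = 68°C
Mismatches (positions where the bases are not complementary): 2 (at positions 7, 14)
Effective Tm = 68 − 2×5 = 68 − 10 = 58°C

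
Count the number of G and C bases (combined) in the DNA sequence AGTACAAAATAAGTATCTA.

Base counts: G=2, T=5, A=10, C=2
G+C = 2 + 2 = 4

4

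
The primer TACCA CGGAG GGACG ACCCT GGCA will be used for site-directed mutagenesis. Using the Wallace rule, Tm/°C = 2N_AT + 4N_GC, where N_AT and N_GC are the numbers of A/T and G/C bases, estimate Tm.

80°C

Counting bases: A=6, T=2, G=8, C=8
A+T = 8, G+C = 16
Tm = 2(8) + 4(16) = 16 + 64 = 80°C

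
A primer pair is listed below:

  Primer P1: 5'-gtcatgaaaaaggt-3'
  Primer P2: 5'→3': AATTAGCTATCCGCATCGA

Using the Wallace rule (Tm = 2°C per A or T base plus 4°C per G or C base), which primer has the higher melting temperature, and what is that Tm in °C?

Primer P2, 54°C

Primer P1: A+T=9, G+C=5 → Tm = 2(9)+4(5) = 38°C
Primer P2: A+T=11, G+C=8 → Tm = 2(11)+4(8) = 54°C
38°C vs 54°C → primer P2 is higher.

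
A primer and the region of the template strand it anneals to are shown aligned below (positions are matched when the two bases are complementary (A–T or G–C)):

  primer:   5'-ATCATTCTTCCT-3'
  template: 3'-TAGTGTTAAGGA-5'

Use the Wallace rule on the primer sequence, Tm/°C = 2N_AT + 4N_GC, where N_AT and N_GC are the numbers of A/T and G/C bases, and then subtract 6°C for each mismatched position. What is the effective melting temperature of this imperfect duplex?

Primer base counts: A=2, T=6, G=0, C=4 → A+T=8, G+C=4
Perfect-match Tm = 2(8) + 4(4) = 16 + 16 = 32°C
Mismatches (positions where the bases are not complementary): 3 (at positions 5, 6, 7)
Effective Tm = 32 − 3×6 = 32 − 18 = 14°C

14°C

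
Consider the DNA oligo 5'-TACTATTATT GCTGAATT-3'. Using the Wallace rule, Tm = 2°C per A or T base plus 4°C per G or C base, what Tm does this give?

G=2, A=5, T=9, C=2
AT pairs contribute 14, GC pairs contribute 4.
Tm = 2(14) + 4(4) = 28 + 16 = 44°C

44°C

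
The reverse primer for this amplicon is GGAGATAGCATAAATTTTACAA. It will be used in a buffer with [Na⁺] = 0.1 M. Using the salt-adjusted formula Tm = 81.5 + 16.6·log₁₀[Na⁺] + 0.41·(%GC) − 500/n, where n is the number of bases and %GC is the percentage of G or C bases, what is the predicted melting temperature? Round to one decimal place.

53.4°C

Length n = 22. Base counts: G=4, C=2, T=6, A=10
G+C = 6, so %GC = 6/22 × 100 = 27.273%
Salt term: 16.6 × (-1) = -16.6
GC term: 0.41 × 27.273 = 11.182; length term: −500/22 = −22.727
Tm = 81.5 + (-16.6) + 11.182 − 22.727 = 53.355 → 53.4°C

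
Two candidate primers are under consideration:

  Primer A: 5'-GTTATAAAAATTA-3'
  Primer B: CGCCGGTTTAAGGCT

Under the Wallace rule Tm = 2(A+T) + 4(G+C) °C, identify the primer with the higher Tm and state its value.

Primer A: A+T=12, G+C=1 → Tm = 2(12)+4(1) = 28°C
Primer B: A+T=6, G+C=9 → Tm = 2(6)+4(9) = 48°C
28°C vs 48°C → primer B is higher.

Primer B, 48°C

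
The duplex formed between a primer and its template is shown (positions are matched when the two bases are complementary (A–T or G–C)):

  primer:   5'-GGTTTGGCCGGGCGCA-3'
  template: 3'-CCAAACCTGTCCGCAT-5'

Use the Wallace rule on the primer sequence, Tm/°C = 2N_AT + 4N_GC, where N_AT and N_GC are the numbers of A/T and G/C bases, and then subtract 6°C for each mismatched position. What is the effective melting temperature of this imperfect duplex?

Primer base counts: A=1, T=3, G=8, C=4 → A+T=4, G+C=12
Perfect-match Tm = 2(4) + 4(12) = 8 + 48 = 56°C
Mismatches (positions where the bases are not complementary): 3 (at positions 8, 10, 15)
Effective Tm = 56 − 3×6 = 56 − 18 = 38°C

38°C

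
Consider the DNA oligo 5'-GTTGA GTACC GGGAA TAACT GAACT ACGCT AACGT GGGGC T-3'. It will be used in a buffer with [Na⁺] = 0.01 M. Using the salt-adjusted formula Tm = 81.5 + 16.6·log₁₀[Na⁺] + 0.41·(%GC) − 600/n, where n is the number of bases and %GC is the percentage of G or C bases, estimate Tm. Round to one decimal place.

54.7°C

Length n = 41. Counting bases: T=9, G=13, C=8, A=11
G+C = 21, so %GC = 21/41 × 100 = 51.22%
Salt term: 16.6 × (-2) = -33.2
GC term: 0.41 × 51.22 = 21; length term: −600/41 = −14.634
Tm = 81.5 + (-33.2) + 21 − 14.634 = 54.666 → 54.7°C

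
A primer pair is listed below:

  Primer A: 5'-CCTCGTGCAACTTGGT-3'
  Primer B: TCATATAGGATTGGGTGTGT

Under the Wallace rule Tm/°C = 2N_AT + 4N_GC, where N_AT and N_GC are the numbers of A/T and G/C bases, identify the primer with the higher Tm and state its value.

Primer B, 56°C

Primer A: A+T=7, G+C=9 → Tm = 2(7)+4(9) = 50°C
Primer B: A+T=12, G+C=8 → Tm = 2(12)+4(8) = 56°C
50°C vs 56°C → primer B is higher.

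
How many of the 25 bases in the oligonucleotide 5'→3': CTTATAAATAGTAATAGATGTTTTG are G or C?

5

Base counts: G=4, C=1, T=11, A=9
G+C = 4 + 1 = 5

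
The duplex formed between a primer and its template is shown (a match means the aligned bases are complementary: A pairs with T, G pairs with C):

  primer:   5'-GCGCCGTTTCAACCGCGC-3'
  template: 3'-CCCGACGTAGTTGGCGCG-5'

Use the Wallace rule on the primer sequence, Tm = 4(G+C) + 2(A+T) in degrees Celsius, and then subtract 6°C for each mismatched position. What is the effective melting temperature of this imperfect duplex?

38°C

Primer base counts: A=2, T=3, G=5, C=8 → A+T=5, G+C=13
Perfect-match Tm = 2(5) + 4(13) = 10 + 52 = 62°C
Mismatches (positions where the bases are not complementary): 4 (at positions 2, 5, 7, 8)
Effective Tm = 62 − 4×6 = 62 − 24 = 38°C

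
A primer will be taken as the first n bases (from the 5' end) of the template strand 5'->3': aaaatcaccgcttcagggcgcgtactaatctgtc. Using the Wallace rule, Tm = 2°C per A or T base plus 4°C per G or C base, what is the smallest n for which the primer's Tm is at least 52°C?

First 17 bases: AAAATCACCGCTTCAGG → Tm = 50°C (< 52°C)
First 18 bases: AAAATCACCGCTTCAGGG → Tm = 54°C (≥ 52°C)
Each additional base adds 2°C (A/T) or 4°C (G/C), so Tm is non-decreasing in n; n = 18 is the first length to reach 52°C.

n = 18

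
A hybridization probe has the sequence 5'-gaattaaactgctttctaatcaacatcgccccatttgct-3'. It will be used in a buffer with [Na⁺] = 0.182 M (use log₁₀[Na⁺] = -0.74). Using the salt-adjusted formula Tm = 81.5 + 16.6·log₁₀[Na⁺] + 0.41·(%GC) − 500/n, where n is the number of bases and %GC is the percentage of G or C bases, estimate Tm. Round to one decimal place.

72.2°C

Length n = 39. Base counts: A=11, T=13, G=4, C=11
G+C = 15, so %GC = 15/39 × 100 = 38.462%
Salt term: 16.6 × (-0.74) = -12.284
GC term: 0.41 × 38.462 = 15.769; length term: −500/39 = −12.821
Tm = 81.5 + (-12.284) + 15.769 − 12.821 = 72.164 → 72.2°C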